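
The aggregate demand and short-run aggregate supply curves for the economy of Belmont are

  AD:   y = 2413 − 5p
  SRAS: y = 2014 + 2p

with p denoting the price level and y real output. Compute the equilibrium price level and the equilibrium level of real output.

Set AD = SRAS: 2413 − 5p = 2014 + 2p, so 399 = 7p and p = 57.
Then y = 2413 − 5·57 = 2128.

p = 57, y = 2128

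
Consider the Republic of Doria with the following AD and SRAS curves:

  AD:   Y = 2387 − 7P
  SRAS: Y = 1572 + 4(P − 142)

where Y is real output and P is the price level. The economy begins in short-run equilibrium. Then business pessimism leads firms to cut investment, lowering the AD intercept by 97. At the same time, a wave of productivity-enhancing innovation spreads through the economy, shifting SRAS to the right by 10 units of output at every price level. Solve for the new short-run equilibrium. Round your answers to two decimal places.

P = 116.00, Y = 1478.00

After both shocks: AD is Y = 2290 − 7P and SRAS is Y = 1014 + 4P.
Setting them equal: 1276 = 11P, so P = 116.00.
Substituting into AD, Y = 1478.00.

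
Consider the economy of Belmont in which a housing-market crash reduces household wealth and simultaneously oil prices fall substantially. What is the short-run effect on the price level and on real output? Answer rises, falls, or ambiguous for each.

Price level: falls; output: ambiguous

The first event is a negative demand shock: AD shifts left, which by itself pushes P down and Y down.
The second is a favourable supply shock: SRAS shifts right, which by itself pushes P down and Y up.
Both shocks push P down, so P falls. The two shocks push Y in opposite directions, so the effect on Y is ambiguous.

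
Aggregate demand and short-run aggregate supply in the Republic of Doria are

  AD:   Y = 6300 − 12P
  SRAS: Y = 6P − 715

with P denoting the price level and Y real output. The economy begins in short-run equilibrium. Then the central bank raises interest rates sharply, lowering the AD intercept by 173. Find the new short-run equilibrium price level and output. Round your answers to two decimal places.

This is a negative demand shock: AD shifts left.
New AD: Y = 6127 − 12P.
Set AD = SRAS: 6127 − 12P = 6P − 715, so 6842 = 18P and P = 380.11.
Substituting into AD, Y = 1565.67.

P = 380.11, Y = 1565.67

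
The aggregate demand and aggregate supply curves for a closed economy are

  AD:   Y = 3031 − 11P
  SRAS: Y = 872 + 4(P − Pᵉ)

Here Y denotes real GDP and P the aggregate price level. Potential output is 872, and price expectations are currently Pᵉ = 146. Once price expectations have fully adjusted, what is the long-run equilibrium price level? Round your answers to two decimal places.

Short run: with Pᵉ = 146, SRAS is Y = 288 + 4P. Setting AD = SRAS gives 2743 = 15P, so P = 182.87 and Y = 3031 − 11P = 1019.47.
Output 1019.47 is above potential 872, so over time expected prices rise and SRAS shifts left until Y returns to 872.
Long run: Y = 872 on the AD curve gives 872 = 3031 − 11P, so P = 196.27.

Long-run P = 196.27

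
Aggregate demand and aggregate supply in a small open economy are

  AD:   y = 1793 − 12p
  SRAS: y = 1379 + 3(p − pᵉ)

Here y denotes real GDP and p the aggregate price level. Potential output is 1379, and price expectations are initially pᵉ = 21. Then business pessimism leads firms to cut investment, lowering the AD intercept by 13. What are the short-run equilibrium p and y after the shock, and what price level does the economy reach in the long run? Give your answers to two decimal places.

AD shifts left: new AD is y = 1780 − 12p. With pᵉ = 21, SRAS is y = 1316 + 3p.
Short run: 1780 − 12p = 1316 + 3p gives 464 = 15p, so p = 30.93 and y = 1780 − 12p = 1408.80.
y = 1408.80 is above potential 1379; expectations adjust and SRAS shifts left until y = 1379.
Long run: on the new AD curve, 1379 = 1780 − 12p gives p = 33.42.

Short run: p = 30.93, y = 1408.80. Long run: p = 33.42.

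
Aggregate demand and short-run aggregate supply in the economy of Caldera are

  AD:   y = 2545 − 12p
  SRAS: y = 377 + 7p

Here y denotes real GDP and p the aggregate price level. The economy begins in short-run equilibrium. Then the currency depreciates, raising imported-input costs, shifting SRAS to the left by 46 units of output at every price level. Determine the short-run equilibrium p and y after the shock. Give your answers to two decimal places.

This is a negative supply shock: SRAS shifts left.
New SRAS: y = 331 + 7p.
Set AD = SRAS: 2545 − 12p = 331 + 7p, so 2214 = 19p and p = 116.53.
Substituting into AD, y = 1146.68.

p = 116.53, y = 1146.68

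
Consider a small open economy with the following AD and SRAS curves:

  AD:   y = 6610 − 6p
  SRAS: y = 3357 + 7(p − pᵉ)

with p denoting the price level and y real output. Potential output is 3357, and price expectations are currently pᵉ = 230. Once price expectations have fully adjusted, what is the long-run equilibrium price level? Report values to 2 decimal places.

Long-run p = 542.17

Short run: with pᵉ = 230, SRAS is y = 1747 + 7p. Setting AD = SRAS gives 4863 = 13p, so p = 374.08 and y = 6610 − 6p = 4365.54.
Output 4365.54 is above potential 3357, so over time expected prices rise and SRAS shifts left until y returns to 3357.
Long run: y = 3357 on the AD curve gives 3357 = 6610 − 6p, so p = 542.17.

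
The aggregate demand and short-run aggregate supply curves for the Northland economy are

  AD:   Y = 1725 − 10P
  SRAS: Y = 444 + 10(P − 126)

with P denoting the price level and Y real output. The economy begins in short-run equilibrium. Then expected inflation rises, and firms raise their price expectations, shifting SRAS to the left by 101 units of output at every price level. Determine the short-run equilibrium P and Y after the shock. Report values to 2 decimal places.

P = 132.10, Y = 404.00

This is a negative supply shock: SRAS shifts left.
New SRAS: Y = 10P − 917.
Set AD = SRAS: 1725 − 10P = 10P − 917, so 2642 = 20P and P = 132.10.
Substituting into AD, Y = 404.00.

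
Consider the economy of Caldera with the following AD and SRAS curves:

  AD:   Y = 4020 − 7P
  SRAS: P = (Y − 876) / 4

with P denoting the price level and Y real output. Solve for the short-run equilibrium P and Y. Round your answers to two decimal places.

Rearrange SRAS to Y = 876 + 4P.
Set AD = SRAS: 4020 − 7P = 876 + 4P, so 3144 = 11P and P = 285.82.
Substituting into AD, Y = 4020 − 7P = 2019.27.

P = 285.82, Y = 2019.27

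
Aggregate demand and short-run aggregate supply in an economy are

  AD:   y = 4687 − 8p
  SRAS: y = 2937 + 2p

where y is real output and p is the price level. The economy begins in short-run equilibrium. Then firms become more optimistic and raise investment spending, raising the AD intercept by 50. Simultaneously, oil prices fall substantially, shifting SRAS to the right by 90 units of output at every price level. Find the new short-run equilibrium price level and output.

p = 171, y = 3369

After both shocks: AD is y = 4737 − 8p and SRAS is y = 3027 + 2p.
Setting them equal: 1710 = 10p, so p = 171.
y = 4737 − 8·171 = 3369.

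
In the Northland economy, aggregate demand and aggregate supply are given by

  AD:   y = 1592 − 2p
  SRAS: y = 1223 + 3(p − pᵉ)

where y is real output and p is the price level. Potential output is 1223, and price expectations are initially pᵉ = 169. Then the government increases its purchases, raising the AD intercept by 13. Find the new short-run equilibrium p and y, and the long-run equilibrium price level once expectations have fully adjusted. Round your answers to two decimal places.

AD shifts right: new AD is y = 1605 − 2p. With pᵉ = 169, SRAS is y = 716 + 3p.
Short run: 1605 − 2p = 716 + 3p gives 889 = 5p, so p = 177.80 and y = 1605 − 2p = 1249.40.
y = 1249.40 is above potential 1223; expectations adjust and SRAS shifts left until y = 1223.
Long run: on the new AD curve, 1223 = 1605 − 2p gives p = 191.00.

Short run: p = 177.80, y = 1249.40. Long run: p = 191.00.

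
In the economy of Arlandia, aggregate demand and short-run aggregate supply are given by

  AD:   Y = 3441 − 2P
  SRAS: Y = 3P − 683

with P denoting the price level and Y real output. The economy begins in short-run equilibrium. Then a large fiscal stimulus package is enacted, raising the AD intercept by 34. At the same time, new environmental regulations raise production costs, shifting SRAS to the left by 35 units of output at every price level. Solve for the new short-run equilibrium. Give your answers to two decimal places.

P = 838.60, Y = 1797.80

After both shocks: AD is Y = 3475 − 2P and SRAS is Y = 3P − 718.
Setting them equal: 4193 = 5P, so P = 838.60.
Substituting into AD, Y = 1797.80.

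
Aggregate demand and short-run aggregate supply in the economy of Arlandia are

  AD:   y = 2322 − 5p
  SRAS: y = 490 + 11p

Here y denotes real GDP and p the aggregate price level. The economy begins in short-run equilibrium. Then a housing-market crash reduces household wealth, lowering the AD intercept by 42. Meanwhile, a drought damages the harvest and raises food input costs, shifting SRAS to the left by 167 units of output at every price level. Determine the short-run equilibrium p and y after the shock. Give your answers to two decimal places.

After both shocks: AD is y = 2280 − 5p and SRAS is y = 323 + 11p.
Setting them equal: 1957 = 16p, so p = 122.31.
Substituting into AD, y = 1668.44.

p = 122.31, y = 1668.44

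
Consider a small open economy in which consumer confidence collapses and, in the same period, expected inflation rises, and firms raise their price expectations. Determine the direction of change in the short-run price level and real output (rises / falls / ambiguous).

The first event is a negative demand shock: AD shifts left, which by itself pushes P down and Y down.
The second is an adverse supply shock: SRAS shifts left, which by itself pushes P up and Y down.
The two shocks push P in opposite directions, so the effect on P is ambiguous. Both shocks push Y down, so Y falls.

Price level: ambiguous; output: falls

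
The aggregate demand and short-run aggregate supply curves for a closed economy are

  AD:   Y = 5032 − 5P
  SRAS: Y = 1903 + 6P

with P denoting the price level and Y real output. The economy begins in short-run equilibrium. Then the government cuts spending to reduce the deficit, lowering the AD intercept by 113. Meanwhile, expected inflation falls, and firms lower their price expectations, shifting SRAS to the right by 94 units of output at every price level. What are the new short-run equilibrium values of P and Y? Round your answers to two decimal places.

P = 265.64, Y = 3590.82

After both shocks: AD is Y = 4919 − 5P and SRAS is Y = 1997 + 6P.
Setting them equal: 2922 = 11P, so P = 265.64.
Substituting into AD, Y = 3590.82.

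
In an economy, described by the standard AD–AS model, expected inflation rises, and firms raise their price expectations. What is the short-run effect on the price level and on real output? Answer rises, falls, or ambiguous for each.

This is an adverse supply shock: SRAS shifts left.
Moving along the downward-sloping AD curve, P rises and Y falls.

Price level: rises; output: falls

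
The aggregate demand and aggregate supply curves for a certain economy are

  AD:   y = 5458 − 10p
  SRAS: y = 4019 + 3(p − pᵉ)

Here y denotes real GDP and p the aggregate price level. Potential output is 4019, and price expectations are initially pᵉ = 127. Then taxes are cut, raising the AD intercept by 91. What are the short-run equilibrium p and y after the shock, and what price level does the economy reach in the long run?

Short run: p = 147, y = 4079. Long run: p = 153.

AD shifts right: new AD is y = 5549 − 10p. With pᵉ = 127, SRAS is y = 3638 + 3p.
Short run: 5549 − 10p = 3638 + 3p gives 1911 = 13p, so p = 147 and y = 5549 − 10·147 = 4079.
y = 4079 is above potential 4019; expectations adjust and SRAS shifts left until y = 4019.
Long run: on the new AD curve, 4019 = 5549 − 10p gives p = 153.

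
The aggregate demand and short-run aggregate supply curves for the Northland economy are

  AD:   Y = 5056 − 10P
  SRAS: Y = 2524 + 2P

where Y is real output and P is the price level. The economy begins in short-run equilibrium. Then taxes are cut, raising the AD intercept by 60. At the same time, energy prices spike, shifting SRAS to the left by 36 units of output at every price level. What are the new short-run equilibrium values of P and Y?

P = 219, Y = 2926

After both shocks: AD is Y = 5116 − 10P and SRAS is Y = 2488 + 2P.
Setting them equal: 2628 = 12P, so P = 219.
Y = 5116 − 10·219 = 2926.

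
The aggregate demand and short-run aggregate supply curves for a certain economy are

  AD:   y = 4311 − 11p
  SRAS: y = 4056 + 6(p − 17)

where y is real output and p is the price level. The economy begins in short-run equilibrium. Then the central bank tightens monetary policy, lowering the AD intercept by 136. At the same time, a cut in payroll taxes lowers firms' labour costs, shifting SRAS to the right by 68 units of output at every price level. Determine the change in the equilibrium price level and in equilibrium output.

After both shocks: AD is y = 4175 − 11p and SRAS is y = 4022 + 6p.
Setting them equal: 153 = 17p, so p = 9.
y = 4175 − 11·9 = 4076.
Initially p = 21, y = 4080, so Δp = -12 and Δy = -4.

Δp = -12, Δy = -4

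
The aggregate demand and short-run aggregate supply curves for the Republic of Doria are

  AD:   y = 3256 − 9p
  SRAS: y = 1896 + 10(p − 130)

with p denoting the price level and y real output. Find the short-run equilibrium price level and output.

p = 140, y = 1996

Write SRAS as y = 1896 + 10p − 1300 = 596 + 10p.
Set AD = SRAS: 3256 − 9p = 596 + 10p, so 2660 = 19p and p = 140.
Then y = 3256 − 9·140 = 1996.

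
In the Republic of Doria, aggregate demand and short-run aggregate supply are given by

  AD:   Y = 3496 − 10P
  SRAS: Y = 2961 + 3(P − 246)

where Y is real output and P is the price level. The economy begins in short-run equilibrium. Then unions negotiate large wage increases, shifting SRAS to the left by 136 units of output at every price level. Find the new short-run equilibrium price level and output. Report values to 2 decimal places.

This is a negative supply shock: SRAS shifts left.
New SRAS: Y = 2087 + 3P.
Set AD = SRAS: 3496 − 10P = 2087 + 3P, so 1409 = 13P and P = 108.38.
Substituting into AD, Y = 2412.15.

P = 108.38, Y = 2412.15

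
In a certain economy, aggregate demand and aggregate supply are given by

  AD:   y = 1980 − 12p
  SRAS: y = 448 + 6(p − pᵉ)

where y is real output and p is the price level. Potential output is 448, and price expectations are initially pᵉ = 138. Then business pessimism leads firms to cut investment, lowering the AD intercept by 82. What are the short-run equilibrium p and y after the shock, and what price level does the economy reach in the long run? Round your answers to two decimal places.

AD shifts left: new AD is y = 1898 − 12p. With pᵉ = 138, SRAS is y = 6p − 380.
Short run: 1898 − 12p = 6p − 380 gives 2278 = 18p, so p = 126.56 and y = 1898 − 12p = 379.33.
y = 379.33 is below potential 448; expectations adjust and SRAS shifts right until y = 448.
Long run: on the new AD curve, 448 = 1898 − 12p gives p = 120.83.

Short run: p = 126.56, y = 379.33. Long run: p = 120.83.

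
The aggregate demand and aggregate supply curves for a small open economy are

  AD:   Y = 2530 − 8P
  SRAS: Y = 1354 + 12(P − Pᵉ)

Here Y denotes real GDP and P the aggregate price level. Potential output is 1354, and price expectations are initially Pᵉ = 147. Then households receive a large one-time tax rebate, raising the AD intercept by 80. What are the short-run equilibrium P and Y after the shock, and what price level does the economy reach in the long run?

Short run: P = 151, Y = 1402. Long run: P = 157.

AD shifts right: new AD is Y = 2610 − 8P. With Pᵉ = 147, SRAS is Y = 12P − 410.
Short run: 2610 − 8P = 12P − 410 gives 3020 = 20P, so P = 151 and Y = 2610 − 8·151 = 1402.
Y = 1402 is above potential 1354; expectations adjust and SRAS shifts left until Y = 1354.
Long run: on the new AD curve, 1354 = 2610 − 8P gives P = 157.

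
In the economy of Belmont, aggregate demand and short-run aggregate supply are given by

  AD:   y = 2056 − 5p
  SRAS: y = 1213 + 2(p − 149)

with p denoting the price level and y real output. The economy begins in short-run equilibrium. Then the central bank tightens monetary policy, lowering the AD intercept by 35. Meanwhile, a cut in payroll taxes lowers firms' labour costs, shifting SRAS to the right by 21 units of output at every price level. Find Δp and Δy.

After both shocks: AD is y = 2021 − 5p and SRAS is y = 936 + 2p.
Setting them equal: 1085 = 7p, so p = 155.
y = 2021 − 5·155 = 1246.
Initially p = 163, y = 1241, so Δp = -8 and Δy = +5.

Δp = -8, Δy = +5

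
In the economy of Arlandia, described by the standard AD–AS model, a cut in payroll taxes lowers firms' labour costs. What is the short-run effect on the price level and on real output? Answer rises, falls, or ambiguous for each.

Price level: falls; output: rises

This is a favourable supply shock: SRAS shifts right.
Moving along the downward-sloping AD curve, P falls and Y rises.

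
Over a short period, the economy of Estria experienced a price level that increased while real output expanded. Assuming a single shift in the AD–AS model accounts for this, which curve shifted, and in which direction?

AD shifted right

P rose and Y rose. An AD shift moves P and Y in the same direction; an SRAS shift moves them in opposite directions.
Here P and Y moved in the same direction, so the AD curve shifted.
Since Y rose, AD shifted right.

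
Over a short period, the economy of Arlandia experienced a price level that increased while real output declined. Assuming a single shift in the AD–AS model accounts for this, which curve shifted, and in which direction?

P rose and Y fell. An AD shift moves P and Y in the same direction; an SRAS shift moves them in opposite directions.
Here P and Y moved in opposite directions, so the SRAS curve shifted.
Since Y fell, SRAS shifted left.

SRAS shifted left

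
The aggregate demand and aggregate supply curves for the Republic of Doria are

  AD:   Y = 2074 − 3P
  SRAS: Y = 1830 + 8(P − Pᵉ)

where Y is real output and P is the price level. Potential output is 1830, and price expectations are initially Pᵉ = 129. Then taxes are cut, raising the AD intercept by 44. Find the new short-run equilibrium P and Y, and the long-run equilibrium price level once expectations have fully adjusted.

AD shifts right: new AD is Y = 2118 − 3P. With Pᵉ = 129, SRAS is Y = 798 + 8P.
Short run: 2118 − 3P = 798 + 8P gives 1320 = 11P, so P = 120 and Y = 2118 − 3·120 = 1758.
Y = 1758 is below potential 1830; expectations adjust and SRAS shifts right until Y = 1830.
Long run: on the new AD curve, 1830 = 2118 − 3P gives P = 96.

Short run: P = 120, Y = 1758. Long run: P = 96.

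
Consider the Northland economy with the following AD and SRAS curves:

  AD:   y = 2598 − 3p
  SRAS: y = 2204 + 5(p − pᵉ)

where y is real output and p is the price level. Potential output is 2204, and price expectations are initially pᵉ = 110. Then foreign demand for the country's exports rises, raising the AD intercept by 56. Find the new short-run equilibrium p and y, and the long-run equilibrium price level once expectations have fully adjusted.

Short run: p = 125, y = 2279. Long run: p = 150.

AD shifts right: new AD is y = 2654 − 3p. With pᵉ = 110, SRAS is y = 1654 + 5p.
Short run: 2654 − 3p = 1654 + 5p gives 1000 = 8p, so p = 125 and y = 2654 − 3·125 = 2279.
y = 2279 is above potential 2204; expectations adjust and SRAS shifts left until y = 2204.
Long run: on the new AD curve, 2204 = 2654 − 3p gives p = 150.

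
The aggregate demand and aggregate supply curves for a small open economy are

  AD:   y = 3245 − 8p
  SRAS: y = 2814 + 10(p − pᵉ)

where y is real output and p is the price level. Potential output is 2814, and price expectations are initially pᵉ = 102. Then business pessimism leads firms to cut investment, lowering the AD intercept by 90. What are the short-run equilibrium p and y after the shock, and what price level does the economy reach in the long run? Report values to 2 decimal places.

Short run: p = 75.61, y = 2550.11. Long run: p = 42.63.

AD shifts left: new AD is y = 3155 − 8p. With pᵉ = 102, SRAS is y = 1794 + 10p.
Short run: 3155 − 8p = 1794 + 10p gives 1361 = 18p, so p = 75.61 and y = 3155 − 8p = 2550.11.
y = 2550.11 is below potential 2814; expectations adjust and SRAS shifts right until y = 2814.
Long run: on the new AD curve, 2814 = 3155 − 8p gives p = 42.63.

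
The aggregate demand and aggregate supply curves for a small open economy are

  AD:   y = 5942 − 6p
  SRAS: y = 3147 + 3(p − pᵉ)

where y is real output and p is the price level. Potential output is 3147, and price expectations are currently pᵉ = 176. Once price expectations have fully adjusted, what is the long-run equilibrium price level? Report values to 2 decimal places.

Short run: with pᵉ = 176, SRAS is y = 2619 + 3p. Setting AD = SRAS gives 3323 = 9p, so p = 369.22 and y = 5942 − 6p = 3726.67.
Output 3726.67 is above potential 3147, so over time expected prices rise and SRAS shifts left until y returns to 3147.
Long run: y = 3147 on the AD curve gives 3147 = 5942 − 6p, so p = 465.83.

Long-run p = 465.83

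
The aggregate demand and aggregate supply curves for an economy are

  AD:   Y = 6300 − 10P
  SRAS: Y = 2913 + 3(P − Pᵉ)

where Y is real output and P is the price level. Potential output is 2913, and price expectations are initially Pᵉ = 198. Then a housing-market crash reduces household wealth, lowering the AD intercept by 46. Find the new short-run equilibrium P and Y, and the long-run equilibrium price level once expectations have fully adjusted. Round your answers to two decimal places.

Short run: P = 302.69, Y = 3227.08. Long run: P = 334.10.

AD shifts left: new AD is Y = 6254 − 10P. With Pᵉ = 198, SRAS is Y = 2319 + 3P.
Short run: 6254 − 10P = 2319 + 3P gives 3935 = 13P, so P = 302.69 and Y = 6254 − 10P = 3227.08.
Y = 3227.08 is above potential 2913; expectations adjust and SRAS shifts left until Y = 2913.
Long run: on the new AD curve, 2913 = 6254 − 10P gives P = 334.10.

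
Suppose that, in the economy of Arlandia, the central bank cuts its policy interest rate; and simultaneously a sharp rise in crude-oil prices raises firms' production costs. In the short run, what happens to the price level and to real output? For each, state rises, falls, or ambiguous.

Price level: rises; output: ambiguous

The first event is a positive demand shock: AD shifts right, which by itself pushes P up and Y up.
The second is an adverse supply shock: SRAS shifts left, which by itself pushes P up and Y down.
Both shocks push P up, so P rises. The two shocks push Y in opposite directions, so the effect on Y is ambiguous.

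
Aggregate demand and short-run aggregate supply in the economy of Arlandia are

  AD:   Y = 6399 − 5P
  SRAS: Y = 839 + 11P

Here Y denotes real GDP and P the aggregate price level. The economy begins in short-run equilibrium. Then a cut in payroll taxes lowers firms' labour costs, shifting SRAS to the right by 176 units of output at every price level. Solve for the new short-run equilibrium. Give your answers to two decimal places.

P = 336.50, Y = 4716.50

This is a positive supply shock: SRAS shifts right.
New SRAS: Y = 1015 + 11P.
Set AD = SRAS: 6399 − 5P = 1015 + 11P, so 5384 = 16P and P = 336.50.
Substituting into AD, Y = 4716.50.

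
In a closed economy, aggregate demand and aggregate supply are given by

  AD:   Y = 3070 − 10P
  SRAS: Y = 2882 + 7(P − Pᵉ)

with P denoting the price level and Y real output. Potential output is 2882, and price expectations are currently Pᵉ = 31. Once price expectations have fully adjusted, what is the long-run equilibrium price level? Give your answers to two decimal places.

Short run: with Pᵉ = 31, SRAS is Y = 2665 + 7P. Setting AD = SRAS gives 405 = 17P, so P = 23.82 and Y = 3070 − 10P = 2831.76.
Output 2831.76 is below potential 2882, so over time expected prices fall and SRAS shifts right until Y returns to 2882.
Long run: Y = 2882 on the AD curve gives 2882 = 3070 − 10P, so P = 18.80.

Long-run P = 18.80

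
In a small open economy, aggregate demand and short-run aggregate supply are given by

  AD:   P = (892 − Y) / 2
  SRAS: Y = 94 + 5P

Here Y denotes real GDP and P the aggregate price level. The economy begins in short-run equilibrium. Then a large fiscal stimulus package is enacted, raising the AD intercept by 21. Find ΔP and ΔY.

This is a positive demand shock: AD shifts right.
New AD: Y = 913 − 2P.
Set AD = SRAS: 913 − 2P = 94 + 5P, so 819 = 7P and P = 117.
Y = 913 − 2·117 = 679.
Initially P = 114, Y = 664, so ΔP = +3 and ΔY = +15.

ΔP = +3, ΔY = +15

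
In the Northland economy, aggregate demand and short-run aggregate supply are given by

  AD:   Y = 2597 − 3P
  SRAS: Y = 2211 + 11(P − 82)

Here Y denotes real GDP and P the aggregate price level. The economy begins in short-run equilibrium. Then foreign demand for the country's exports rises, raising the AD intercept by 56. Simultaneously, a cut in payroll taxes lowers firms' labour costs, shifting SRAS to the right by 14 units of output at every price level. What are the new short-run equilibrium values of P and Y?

After both shocks: AD is Y = 2653 − 3P and SRAS is Y = 1323 + 11P.
Setting them equal: 1330 = 14P, so P = 95.
Y = 2653 − 3·95 = 2368.

P = 95, Y = 2368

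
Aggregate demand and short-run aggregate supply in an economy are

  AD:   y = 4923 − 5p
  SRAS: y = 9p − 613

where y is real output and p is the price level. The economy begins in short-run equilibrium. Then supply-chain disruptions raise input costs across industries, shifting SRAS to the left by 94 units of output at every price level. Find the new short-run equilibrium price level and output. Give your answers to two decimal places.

p = 402.14, y = 2912.29

This is a negative supply shock: SRAS shifts left.
New SRAS: y = 9p − 707.
Set AD = SRAS: 4923 − 5p = 9p − 707, so 5630 = 14p and p = 402.14.
Substituting into AD, y = 2912.29.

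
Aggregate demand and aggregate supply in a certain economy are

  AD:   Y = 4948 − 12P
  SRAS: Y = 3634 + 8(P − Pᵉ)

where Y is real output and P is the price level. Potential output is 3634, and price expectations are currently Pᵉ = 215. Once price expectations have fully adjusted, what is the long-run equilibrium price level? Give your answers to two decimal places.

Short run: with Pᵉ = 215, SRAS is Y = 1914 + 8P. Setting AD = SRAS gives 3034 = 20P, so P = 151.70 and Y = 4948 − 12P = 3127.60.
Output 3127.60 is below potential 3634, so over time expected prices fall and SRAS shifts right until Y returns to 3634.
Long run: Y = 3634 on the AD curve gives 3634 = 4948 − 12P, so P = 109.50.

Long-run P = 109.50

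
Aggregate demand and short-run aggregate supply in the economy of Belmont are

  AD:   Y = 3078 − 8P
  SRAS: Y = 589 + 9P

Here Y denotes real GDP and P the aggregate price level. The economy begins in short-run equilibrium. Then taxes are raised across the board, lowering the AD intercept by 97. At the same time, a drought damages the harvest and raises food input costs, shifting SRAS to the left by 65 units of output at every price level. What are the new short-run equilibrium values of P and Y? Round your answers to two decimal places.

After both shocks: AD is Y = 2981 − 8P and SRAS is Y = 524 + 9P.
Setting them equal: 2457 = 17P, so P = 144.53.
Substituting into AD, Y = 1824.76.

P = 144.53, Y = 1824.76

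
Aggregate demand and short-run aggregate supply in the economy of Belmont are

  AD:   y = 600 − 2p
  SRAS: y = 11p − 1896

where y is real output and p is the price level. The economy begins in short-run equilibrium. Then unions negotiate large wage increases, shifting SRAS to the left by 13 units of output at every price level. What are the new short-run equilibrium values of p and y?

This is a negative supply shock: SRAS shifts left.
New SRAS: y = 11p − 1909.
Set AD = SRAS: 600 − 2p = 11p − 1909, so 2509 = 13p and p = 193.
y = 600 − 2·193 = 214.

p = 193, y = 214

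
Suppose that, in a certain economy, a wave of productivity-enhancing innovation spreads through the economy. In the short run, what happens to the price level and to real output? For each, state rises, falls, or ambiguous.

Price level: falls; output: rises

This is a favourable supply shock: SRAS shifts right.
Moving along the downward-sloping AD curve, P falls and Y rises.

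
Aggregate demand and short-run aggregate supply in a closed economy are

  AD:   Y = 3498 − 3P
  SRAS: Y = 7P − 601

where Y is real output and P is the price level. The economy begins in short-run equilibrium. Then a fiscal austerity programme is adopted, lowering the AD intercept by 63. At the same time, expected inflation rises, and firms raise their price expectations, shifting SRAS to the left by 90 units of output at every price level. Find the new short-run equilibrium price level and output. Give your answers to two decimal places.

After both shocks: AD is Y = 3435 − 3P and SRAS is Y = 7P − 691.
Setting them equal: 4126 = 10P, so P = 412.60.
Substituting into AD, Y = 2197.20.

P = 412.60, Y = 2197.20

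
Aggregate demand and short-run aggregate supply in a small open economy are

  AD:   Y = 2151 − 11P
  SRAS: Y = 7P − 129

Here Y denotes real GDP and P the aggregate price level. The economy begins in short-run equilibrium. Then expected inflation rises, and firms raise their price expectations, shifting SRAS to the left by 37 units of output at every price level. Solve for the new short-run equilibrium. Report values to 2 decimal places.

P = 128.72, Y = 735.06

This is a negative supply shock: SRAS shifts left.
New SRAS: Y = 7P − 166.
Set AD = SRAS: 2151 − 11P = 7P − 166, so 2317 = 18P and P = 128.72.
Substituting into AD, Y = 735.06.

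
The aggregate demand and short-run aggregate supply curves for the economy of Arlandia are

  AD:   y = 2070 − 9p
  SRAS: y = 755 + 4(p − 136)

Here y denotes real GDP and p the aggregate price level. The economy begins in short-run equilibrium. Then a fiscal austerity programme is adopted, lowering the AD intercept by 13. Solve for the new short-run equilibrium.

This is a negative demand shock: AD shifts left.
New AD: y = 2057 − 9p.
SRAS can be written y = 211 + 4p.
Set AD = SRAS: 2057 − 9p = 211 + 4p, so 1846 = 13p and p = 142.
y = 2057 − 9·142 = 779.

p = 142, y = 779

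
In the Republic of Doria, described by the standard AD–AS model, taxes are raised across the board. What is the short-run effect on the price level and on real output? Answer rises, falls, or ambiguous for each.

This is a negative demand shock: AD shifts left.
Moving along the upward-sloping SRAS curve, P falls and Y falls.

Price level: falls; output: falls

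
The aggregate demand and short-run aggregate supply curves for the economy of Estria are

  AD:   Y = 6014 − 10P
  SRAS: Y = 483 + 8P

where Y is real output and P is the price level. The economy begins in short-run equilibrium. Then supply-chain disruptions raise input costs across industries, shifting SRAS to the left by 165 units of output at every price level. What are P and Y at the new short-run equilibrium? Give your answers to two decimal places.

This is a negative supply shock: SRAS shifts left.
New SRAS: Y = 318 + 8P.
Set AD = SRAS: 6014 − 10P = 318 + 8P, so 5696 = 18P and P = 316.44.
Substituting into AD, Y = 2849.56.

P = 316.44, Y = 2849.56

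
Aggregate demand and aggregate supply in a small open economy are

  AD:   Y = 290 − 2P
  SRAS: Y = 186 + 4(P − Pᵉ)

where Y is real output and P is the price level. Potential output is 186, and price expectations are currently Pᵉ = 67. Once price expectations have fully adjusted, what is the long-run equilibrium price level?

Short run: with Pᵉ = 67, SRAS is Y = 4P − 82. Setting AD = SRAS gives 372 = 6P, so P = 62 and Y = 290 − 2·62 = 166.
Output 166 is below potential 186, so over time expected prices fall and SRAS shifts right until Y returns to 186.
Long run: Y = 186 on the AD curve gives 186 = 290 − 2P, so P = 52.

Long-run P = 52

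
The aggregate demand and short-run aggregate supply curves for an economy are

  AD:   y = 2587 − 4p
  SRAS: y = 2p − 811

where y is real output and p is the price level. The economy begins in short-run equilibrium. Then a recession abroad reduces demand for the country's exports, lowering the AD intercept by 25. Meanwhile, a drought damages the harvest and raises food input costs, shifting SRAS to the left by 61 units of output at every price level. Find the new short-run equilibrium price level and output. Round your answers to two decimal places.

p = 572.33, y = 272.67

After both shocks: AD is y = 2562 − 4p and SRAS is y = 2p − 872.
Setting them equal: 3434 = 6p, so p = 572.33.
Substituting into AD, y = 272.67.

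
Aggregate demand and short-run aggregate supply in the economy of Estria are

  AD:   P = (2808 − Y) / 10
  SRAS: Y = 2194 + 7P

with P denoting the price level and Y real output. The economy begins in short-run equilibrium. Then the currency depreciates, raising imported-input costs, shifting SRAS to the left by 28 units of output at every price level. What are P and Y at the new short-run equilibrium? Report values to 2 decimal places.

This is a negative supply shock: SRAS shifts left.
New SRAS: Y = 2166 + 7P.
Set AD = SRAS: 2808 − 10P = 2166 + 7P, so 642 = 17P and P = 37.76.
Substituting into AD, Y = 2430.35.

P = 37.76, Y = 2430.35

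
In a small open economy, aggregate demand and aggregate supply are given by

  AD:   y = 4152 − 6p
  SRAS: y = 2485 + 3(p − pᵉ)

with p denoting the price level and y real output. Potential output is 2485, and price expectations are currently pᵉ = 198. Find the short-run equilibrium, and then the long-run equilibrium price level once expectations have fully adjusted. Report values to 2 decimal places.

Short run: with pᵉ = 198, SRAS is y = 1891 + 3p. Setting AD = SRAS gives 2261 = 9p, so p = 251.22 and y = 4152 − 6p = 2644.67.
Output 2644.67 is above potential 2485, so over time expected prices rise and SRAS shifts left until y returns to 2485.
Long run: y = 2485 on the AD curve gives 2485 = 4152 − 6p, so p = 277.83.

Short run: p = 251.22, y = 2644.67. Long run: p = 277.83.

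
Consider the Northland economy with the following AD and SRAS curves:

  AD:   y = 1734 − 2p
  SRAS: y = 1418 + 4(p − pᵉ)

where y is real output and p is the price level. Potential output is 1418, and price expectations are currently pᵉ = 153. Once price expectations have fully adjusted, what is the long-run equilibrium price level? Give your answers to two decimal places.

Long-run p = 158.00

Short run: with pᵉ = 153, SRAS is y = 806 + 4p. Setting AD = SRAS gives 928 = 6p, so p = 154.67 and y = 1734 − 2p = 1424.67.
Output 1424.67 is above potential 1418, so over time expected prices rise and SRAS shifts left until y returns to 1418.
Long run: y = 1418 on the AD curve gives 1418 = 1734 − 2p, so p = 158.00.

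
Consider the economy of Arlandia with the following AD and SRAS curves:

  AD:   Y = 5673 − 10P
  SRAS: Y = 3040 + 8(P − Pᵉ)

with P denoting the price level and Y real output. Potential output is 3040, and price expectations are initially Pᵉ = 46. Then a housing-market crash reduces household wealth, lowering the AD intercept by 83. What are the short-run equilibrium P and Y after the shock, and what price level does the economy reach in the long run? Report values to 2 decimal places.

Short run: P = 162.11, Y = 3968.89. Long run: P = 255.00.

AD shifts left: new AD is Y = 5590 − 10P. With Pᵉ = 46, SRAS is Y = 2672 + 8P.
Short run: 5590 − 10P = 2672 + 8P gives 2918 = 18P, so P = 162.11 and Y = 5590 − 10P = 3968.89.
Y = 3968.89 is above potential 3040; expectations adjust and SRAS shifts left until Y = 3040.
Long run: on the new AD curve, 3040 = 5590 − 10P gives P = 255.00.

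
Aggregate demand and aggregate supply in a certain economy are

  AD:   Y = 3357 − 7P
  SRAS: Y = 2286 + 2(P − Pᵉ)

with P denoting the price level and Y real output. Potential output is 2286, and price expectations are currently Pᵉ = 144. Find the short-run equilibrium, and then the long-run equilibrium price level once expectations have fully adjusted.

Short run: with Pᵉ = 144, SRAS is Y = 1998 + 2P. Setting AD = SRAS gives 1359 = 9P, so P = 151 and Y = 3357 − 7·151 = 2300.
Output 2300 is above potential 2286, so over time expected prices rise and SRAS shifts left until Y returns to 2286.
Long run: Y = 2286 on the AD curve gives 2286 = 3357 − 7P, so P = 153.

Short run: P = 151, Y = 2300. Long run: P = 153.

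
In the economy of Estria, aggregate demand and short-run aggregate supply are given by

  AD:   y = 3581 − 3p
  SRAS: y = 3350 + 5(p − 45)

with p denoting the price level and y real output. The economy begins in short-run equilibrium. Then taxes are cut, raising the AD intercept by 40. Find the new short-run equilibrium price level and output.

This is a positive demand shock: AD shifts right.
New AD: y = 3621 − 3p.
SRAS can be written y = 3125 + 5p.
Set AD = SRAS: 3621 − 3p = 3125 + 5p, so 496 = 8p and p = 62.
y = 3621 − 3·62 = 3435.

p = 62, y = 3435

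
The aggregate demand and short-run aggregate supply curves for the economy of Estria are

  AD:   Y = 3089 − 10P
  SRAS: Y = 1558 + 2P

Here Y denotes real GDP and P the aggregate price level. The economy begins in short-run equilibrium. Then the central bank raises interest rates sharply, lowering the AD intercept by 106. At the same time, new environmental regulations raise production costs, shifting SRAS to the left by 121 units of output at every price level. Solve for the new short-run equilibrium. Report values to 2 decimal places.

After both shocks: AD is Y = 2983 − 10P and SRAS is Y = 1437 + 2P.
Setting them equal: 1546 = 12P, so P = 128.83.
Substituting into AD, Y = 1694.67.

P = 128.83, Y = 1694.67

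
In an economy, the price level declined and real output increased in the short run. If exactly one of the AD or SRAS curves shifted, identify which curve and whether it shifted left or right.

SRAS shifted right

P fell and Y rose. An AD shift moves P and Y in the same direction; an SRAS shift moves them in opposite directions.
Here P and Y moved in opposite directions, so the SRAS curve shifted.
Since Y rose, SRAS shifted right.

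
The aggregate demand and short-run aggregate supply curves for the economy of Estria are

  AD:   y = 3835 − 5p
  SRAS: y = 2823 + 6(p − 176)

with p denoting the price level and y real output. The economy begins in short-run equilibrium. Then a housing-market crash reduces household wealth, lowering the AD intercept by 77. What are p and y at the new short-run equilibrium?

p = 181, y = 2853

This is a negative demand shock: AD shifts left.
New AD: y = 3758 − 5p.
SRAS can be written y = 1767 + 6p.
Set AD = SRAS: 3758 − 5p = 1767 + 6p, so 1991 = 11p and p = 181.
y = 3758 − 5·181 = 2853.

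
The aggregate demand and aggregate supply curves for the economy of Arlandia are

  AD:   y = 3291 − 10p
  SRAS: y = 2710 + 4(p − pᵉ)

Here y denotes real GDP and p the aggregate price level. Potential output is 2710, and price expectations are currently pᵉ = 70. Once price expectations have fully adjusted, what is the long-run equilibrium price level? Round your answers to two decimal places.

Short run: with pᵉ = 70, SRAS is y = 2430 + 4p. Setting AD = SRAS gives 861 = 14p, so p = 61.50 and y = 3291 − 10p = 2676.00.
Output 2676.00 is below potential 2710, so over time expected prices fall and SRAS shifts right until y returns to 2710.
Long run: y = 2710 on the AD curve gives 2710 = 3291 − 10p, so p = 58.10.

Long-run p = 58.10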